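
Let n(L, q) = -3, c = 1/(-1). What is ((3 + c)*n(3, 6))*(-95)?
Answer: 570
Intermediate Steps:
c = -1
((3 + c)*n(3, 6))*(-95) = ((3 - 1)*(-3))*(-95) = (2*(-3))*(-95) = -6*(-95) = 570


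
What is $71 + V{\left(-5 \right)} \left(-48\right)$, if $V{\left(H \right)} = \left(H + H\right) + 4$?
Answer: $359$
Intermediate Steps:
$V{\left(H \right)} = 4 + 2 H$ ($V{\left(H \right)} = 2 H + 4 = 4 + 2 H$)
$71 + V{\left(-5 \right)} \left(-48\right) = 71 + \left(4 + 2 \left(-5\right)\right) \left(-48\right) = 71 + \left(4 - 10\right) \left(-48\right) = 71 - -288 = 71 + 288 = 359$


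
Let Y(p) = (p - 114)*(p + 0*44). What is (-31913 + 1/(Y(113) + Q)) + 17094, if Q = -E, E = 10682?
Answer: -159971106/10795 ≈ -14819.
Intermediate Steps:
Q = -10682 (Q = -1*10682 = -10682)
Y(p) = p*(-114 + p) (Y(p) = (-114 + p)*(p + 0) = (-114 + p)*p = p*(-114 + p))
(-31913 + 1/(Y(113) + Q)) + 17094 = (-31913 + 1/(113*(-114 + 113) - 10682)) + 17094 = (-31913 + 1/(113*(-1) - 10682)) + 17094 = (-31913 + 1/(-113 - 10682)) + 17094 = (-31913 + 1/(-10795)) + 17094 = (-31913 - 1/10795) + 17094 = -344500836/10795 + 17094 = -159971106/10795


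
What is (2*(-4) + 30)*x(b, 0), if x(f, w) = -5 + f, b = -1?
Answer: -132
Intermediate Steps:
(2*(-4) + 30)*x(b, 0) = (2*(-4) + 30)*(-5 - 1) = (-8 + 30)*(-6) = 22*(-6) = -132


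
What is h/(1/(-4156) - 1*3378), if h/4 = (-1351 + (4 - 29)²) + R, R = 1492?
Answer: -12733984/14038969 ≈ -0.90705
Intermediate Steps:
h = 3064 (h = 4*((-1351 + (4 - 29)²) + 1492) = 4*((-1351 + (-25)²) + 1492) = 4*((-1351 + 625) + 1492) = 4*(-726 + 1492) = 4*766 = 3064)
h/(1/(-4156) - 1*3378) = 3064/(1/(-4156) - 1*3378) = 3064/(-1/4156 - 3378) = 3064/(-14038969/4156) = 3064*(-4156/14038969) = -12733984/14038969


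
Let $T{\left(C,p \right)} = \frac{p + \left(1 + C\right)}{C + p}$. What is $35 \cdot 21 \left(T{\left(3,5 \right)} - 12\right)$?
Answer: $- \frac{63945}{8} \approx -7993.1$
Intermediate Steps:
$T{\left(C,p \right)} = \frac{1 + C + p}{C + p}$
$35 \cdot 21 \left(T{\left(3,5 \right)} - 12\right) = 35 \cdot 21 \left(\frac{1 + 3 + 5}{3 + 5} - 12\right) = 735 \left(\frac{1}{8} \cdot 9 - 12\right) = 735 \left(\frac{9}{8} - 12\right) = 735 \left(- \frac{87}{8}\right) = - \frac{63945}{8}$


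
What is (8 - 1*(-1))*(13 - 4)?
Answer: 81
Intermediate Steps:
(8 - 1*(-1))*(13 - 4) = (8 + 1)*9 = 9*9 = 81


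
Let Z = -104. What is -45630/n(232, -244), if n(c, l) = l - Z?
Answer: 4563/14 ≈ 325.93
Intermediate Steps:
n(c, l) = 104 + l (n(c, l) = l - 1*(-104) = l + 104 = 104 + l)
-45630/n(232, -244) = -45630/(104 - 244) = -45630/(-140) = -45630*(-1/140) = 4563/14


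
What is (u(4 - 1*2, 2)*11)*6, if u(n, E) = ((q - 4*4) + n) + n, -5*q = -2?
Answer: -3828/5 ≈ -765.60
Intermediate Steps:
q = ⅖ (q = -⅕*(-2) = ⅖ ≈ 0.40000)
u(n, E) = -78/5 + 2*n (u(n, E) = ((⅖ - 4*4) + n) + n = ((⅖ - 16) + n) + n = (-78/5 + n) + n = -78/5 + 2*n)
(u(4 - 1*2, 2)*11)*6 = ((-78/5 + 2*(4 - 1*2))*11)*6 = ((-78/5 + 2*(4 - 2))*11)*6 = ((-78/5 + 2*2)*11)*6 = ((-78/5 + 4)*11)*6 = -58/5*11*6 = -638/5*6 = -3828/5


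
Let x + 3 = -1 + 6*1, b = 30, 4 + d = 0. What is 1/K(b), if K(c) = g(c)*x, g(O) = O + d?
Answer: 1/52 ≈ 0.019231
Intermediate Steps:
d = -4 (d = -4 + 0 = -4)
g(O) = -4 + O (g(O) = O - 4 = -4 + O)
x = 2 (x = -3 + (-1 + 6*1) = -3 + (-1 + 6) = -3 + 5 = 2)
K(c) = -8 + 2*c (K(c) = (-4 + c)*2 = -8 + 2*c)
1/K(b) = 1/(-8 + 2*30) = 1/(-8 + 60) = 1/52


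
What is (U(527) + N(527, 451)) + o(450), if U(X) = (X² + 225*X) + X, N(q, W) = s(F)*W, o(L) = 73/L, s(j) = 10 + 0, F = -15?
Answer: 180603523/450 ≈ 4.0134e+5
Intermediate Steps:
s(j) = 10
N(q, W) = 10*W
U(X) = X² + 226*X
(U(527) + N(527, 451)) + o(450) = (527*(226 + 527) + 10*451) + 73/450 = (527*753 + 4510) + 73*(1/450) = (396831 + 4510) + 73/450 = 401341 + 73/450 = 180603523/450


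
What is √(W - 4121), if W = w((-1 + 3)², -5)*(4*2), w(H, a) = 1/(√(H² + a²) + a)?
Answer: √(20613 - 4121*√41)/√(-5 + √41) ≈ 64.151*I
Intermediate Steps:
w(H, a) = 1/(a + √(H² + a²))
W = 8/(-5 + √41) (W = (4*2)/(-5 + √(((-1 + 3)²)² + (-5)²)) = 8/(-5 + √((2²)² + 25)) = 8/(-5 + √(4² + 25)) = 8/(-5 + √(16 + 25)) = 8/(-5 + √41) ≈ 5.7016)
√(W - 4121) = √((5/2 + √41/2) - 4121) = √(-8237/2 + √41/2)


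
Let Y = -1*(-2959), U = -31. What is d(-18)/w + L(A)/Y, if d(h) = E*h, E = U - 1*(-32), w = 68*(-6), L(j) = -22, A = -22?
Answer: 671/18292 ≈ 0.036683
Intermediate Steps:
w = -408
E = 1 (E = -31 - 1*(-32) = -31 + 32 = 1)
Y = 2959
d(h) = h (d(h) = 1*h = h)
d(-18)/w + L(A)/Y = -18/(-408) - 22/2959 = -18*(-1/408) - 22*1/2959 = 3/68 - 2/269 = 671/18292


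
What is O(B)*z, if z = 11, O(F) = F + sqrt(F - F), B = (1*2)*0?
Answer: 0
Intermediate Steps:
B = 0 (B = 2*0 = 0)
O(F) = F (O(F) = F + sqrt(0) = F + 0 = F)
O(B)*z = 0*11 = 0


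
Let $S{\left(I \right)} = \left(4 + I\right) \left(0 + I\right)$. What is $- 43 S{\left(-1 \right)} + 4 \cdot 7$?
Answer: $157$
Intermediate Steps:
$S{\left(I \right)} = I \left(4 + I\right)$ ($S{\left(I \right)} = \left(4 + I\right) I = I \left(4 + I\right)$)
$- 43 S{\left(-1 \right)} + 4 \cdot 7 = - 43 \left(- (4 - 1)\right) + 4 \cdot 7 = - 43 \left(\left(-1\right) 3\right) + 28 = \left(-43\right) \left(-3\right) + 28 = 129 + 28 = 157$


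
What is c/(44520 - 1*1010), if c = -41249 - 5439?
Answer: -23344/21755 ≈ -1.0730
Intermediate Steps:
c = -46688
c/(44520 - 1*1010) = -46688/(44520 - 1*1010) = -46688/(44520 - 1010) = -46688/43510 = -46688*1/43510 = -23344/21755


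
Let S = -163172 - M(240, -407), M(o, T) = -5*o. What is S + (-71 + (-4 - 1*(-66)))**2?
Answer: -161891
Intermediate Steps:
S = -161972 (S = -163172 - (-5)*240 = -163172 - 1*(-1200) = -163172 + 1200 = -161972)
S + (-71 + (-4 - 1*(-66)))**2 = -161972 + (-71 + (-4 - 1*(-66)))**2 = -161972 + (-71 + (-4 + 66))**2 = -161972 + (-71 + 62)**2 = -161972 + (-9)**2 = -161972 + 81 = -161891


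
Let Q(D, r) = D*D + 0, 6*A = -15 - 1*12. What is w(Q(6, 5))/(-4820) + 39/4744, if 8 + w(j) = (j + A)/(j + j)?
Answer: 447713/45732160 ≈ 0.0097899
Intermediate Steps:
A = -9/2 (A = (-15 - 1*12)/6 = (-15 - 12)/6 = (1/6)*(-27) = -9/2 ≈ -4.5000)
Q(D, r) = D**2 (Q(D, r) = D**2 + 0 = D**2)
w(j) = -8 + (-9/2 + j)/(2*j) (w(j) = -8 + (j - 9/2)/(j + j) = -8 + (-9/2 + j)/((2*j)) = -8 + (-9/2 + j)*(1/(2*j)) = -8 + (-9/2 + j)/(2*j))
w(Q(6, 5))/(-4820) + 39/4744 = (3*(-3 - 10*6**2)/(4*(6**2)))/(-4820) + 39/4744 = ((3/4)*(-3 - 10*36)/36)*(-1/4820) + 39*(1/4744) = ((3/4)*(1/36)*(-3 - 360))*(-1/4820) + 39/4744 = ((3/4)*(1/36)*(-363))*(-1/4820) + 39/4744 = -121/16*(-1/4820) + 39/4744 = 121/77120 + 39/4744 = 447713/45732160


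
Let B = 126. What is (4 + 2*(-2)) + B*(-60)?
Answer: -7560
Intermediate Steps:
(4 + 2*(-2)) + B*(-60) = (4 + 2*(-2)) + 126*(-60) = (4 - 4) - 7560 = 0 - 7560 = -7560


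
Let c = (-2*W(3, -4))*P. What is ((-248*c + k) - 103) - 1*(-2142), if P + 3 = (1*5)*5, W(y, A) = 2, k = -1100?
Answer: 22763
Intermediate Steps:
P = 22 (P = -3 + (1*5)*5 = -3 + 5*5 = -3 + 25 = 22)
c = -88 (c = -2*2*22 = -4*22 = -88)
((-248*c + k) - 103) - 1*(-2142) = ((-248*(-88) - 1100) - 103) - 1*(-2142) = ((21824 - 1100) - 103) + 2142 = (20724 - 103) + 2142 = 20621 + 2142 = 22763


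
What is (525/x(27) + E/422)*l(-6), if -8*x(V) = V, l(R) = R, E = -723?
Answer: 597307/633 ≈ 943.61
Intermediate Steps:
x(V) = -V/8
(525/x(27) + E/422)*l(-6) = (525/((-⅛*27)) - 723/422)*(-6) = (525/(-27/8) - 723*1/422)*(-6) = (525*(-8/27) - 723/422)*(-6) = (-1400/9 - 723/422)*(-6) = -597307/3798*(-6) = 597307/633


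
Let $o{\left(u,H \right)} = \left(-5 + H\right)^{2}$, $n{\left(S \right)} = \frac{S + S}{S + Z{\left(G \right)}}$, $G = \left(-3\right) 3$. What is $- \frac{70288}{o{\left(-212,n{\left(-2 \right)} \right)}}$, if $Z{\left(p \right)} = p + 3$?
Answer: $- \frac{281152}{81} \approx -3471.0$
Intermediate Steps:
$G = -9$
$Z{\left(p \right)} = 3 + p$
$n{\left(S \right)} = \frac{2 S}{-6 + S}$ ($n{\left(S \right)} = \frac{S + S}{S + \left(3 - 9\right)} = \frac{2 S}{S - 6} = \frac{2 S}{-6 + S}$)
$- \frac{70288}{o{\left(-212,n{\left(-2 \right)} \right)}} = - \frac{70288}{\left(-5 + 2 \left(-2\right) \frac{1}{-6 - 2}\right)^{2}} = - \frac{70288}{\left(-5 + 2 \left(-2\right) \frac{1}{-8}\right)^{2}} = - \frac{70288}{\left(-5 + 2 \left(-2\right) \left(- \frac{1}{8}\right)\right)^{2}} = - \frac{70288}{\left(-5 + \frac{1}{2}\right)^{2}} = - \frac{70288}{\left(- \frac{9}{2}\right)^{2}} = - \frac{70288}{\frac{81}{4}} = \left(-70288\right) \frac{4}{81} = - \frac{281152}{81}$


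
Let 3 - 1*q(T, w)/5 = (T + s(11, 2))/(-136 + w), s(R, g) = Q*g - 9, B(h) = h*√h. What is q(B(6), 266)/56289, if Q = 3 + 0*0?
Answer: 131/487838 - √6/243919 ≈ 0.00025849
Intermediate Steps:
B(h) = h^(3/2)
Q = 3 (Q = 3 + 0 = 3)
s(R, g) = -9 + 3*g (s(R, g) = 3*g - 9 = -9 + 3*g)
q(T, w) = 15 - 5*(-3 + T)/(-136 + w) (q(T, w) = 15 - 5*(T + (-9 + 3*2))/(-136 + w) = 15 - 5*(T + (-9 + 6))/(-136 + w) = 15 - 5*(T - 3)/(-136 + w) = 15 - 5*(-3 + T)/(-136 + w))
q(B(6), 266)/56289 = (5*(-405 - 6^(3/2) + 3*266)/(-136 + 266))/56289 = (5*(-405 - 6*√6 + 798)/130)*(1/56289) = (5*(1/130)*(-405 - 6*√6 + 798))*(1/56289) = (5*(1/130)*(393 - 6*√6))*(1/56289) = (393/26 - 3*√6/13)*(1/56289) = 131/487838 - √6/243919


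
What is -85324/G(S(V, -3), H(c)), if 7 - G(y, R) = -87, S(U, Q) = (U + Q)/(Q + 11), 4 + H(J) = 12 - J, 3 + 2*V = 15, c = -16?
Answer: -42662/47 ≈ -907.70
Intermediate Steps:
V = 6 (V = -3/2 + (½)*15 = -3/2 + 15/2 = 6)
H(J) = 8 - J (H(J) = -4 + (12 - J) = 8 - J)
S(U, Q) = (Q + U)/(11 + Q)
G(y, R) = 94 (G(y, R) = 7 - 1*(-87) = 7 + 87 = 94)
-85324/G(S(V, -3), H(c)) = -85324/94 = -85324*1/94 = -42662/47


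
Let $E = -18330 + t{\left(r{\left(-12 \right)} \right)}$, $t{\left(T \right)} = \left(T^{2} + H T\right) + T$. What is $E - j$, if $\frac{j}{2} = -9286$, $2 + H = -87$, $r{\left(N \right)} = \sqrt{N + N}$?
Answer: $218 - 176 i \sqrt{6} \approx 218.0 - 431.11 i$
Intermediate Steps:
$r{\left(N \right)} = \sqrt{2} \sqrt{N}$ ($r{\left(N \right)} = \sqrt{2 N} = \sqrt{2} \sqrt{N}$)
$H = -89$ ($H = -2 - 87 = -89$)
$t{\left(T \right)} = T^{2} - 88 T$ ($t{\left(T \right)} = \left(T^{2} - 89 T\right) + T = T^{2} - 88 T$)
$j = -18572$ ($j = 2 \left(-9286\right) = -18572$)
$E = -18330 + 2 i \sqrt{6} \left(-88 + 2 i \sqrt{6}\right)$ ($E = -18330 + \sqrt{2} \sqrt{-12} \left(-88 + \sqrt{2} \sqrt{-12}\right) = -18330 + \sqrt{2} \cdot 2 i \sqrt{3} \left(-88 + \sqrt{2} \cdot 2 i \sqrt{3}\right) = -18330 + 2 i \sqrt{6} \left(-88 + 2 i \sqrt{6}\right) \approx -18354.0 - 431.11 i$)
$E - j = \left(-18354 - 176 i \sqrt{6}\right) - -18572 = \left(-18354 - 176 i \sqrt{6}\right) + 18572 = 218 - 176 i \sqrt{6}$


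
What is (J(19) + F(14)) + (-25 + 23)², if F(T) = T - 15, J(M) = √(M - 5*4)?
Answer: 3 + I ≈ 3.0 + 1.0*I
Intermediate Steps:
J(M) = √(-20 + M) (J(M) = √(M - 20) = √(-20 + M))
F(T) = -15 + T
(J(19) + F(14)) + (-25 + 23)² = (√(-20 + 19) + (-15 + 14)) + (-25 + 23)² = (√(-1) - 1) + (-2)² = (I - 1) + 4 = (-1 + I) + 4 = 3 + I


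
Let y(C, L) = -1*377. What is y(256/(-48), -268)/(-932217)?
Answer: 29/71709 ≈ 0.00040441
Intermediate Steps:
y(C, L) = -377
y(256/(-48), -268)/(-932217) = -377/(-932217) = -377*(-1/932217) = 29/71709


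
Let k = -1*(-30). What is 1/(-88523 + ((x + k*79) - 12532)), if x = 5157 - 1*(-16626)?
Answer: -1/76902 ≈ -1.3004e-5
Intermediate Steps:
k = 30
x = 21783 (x = 5157 + 16626 = 21783)
1/(-88523 + ((x + k*79) - 12532)) = 1/(-88523 + ((21783 + 30*79) - 12532)) = 1/(-88523 + ((21783 + 2370) - 12532)) = 1/(-88523 + (24153 - 12532)) = 1/(-88523 + 11621) = 1/(-76902) = -1/76902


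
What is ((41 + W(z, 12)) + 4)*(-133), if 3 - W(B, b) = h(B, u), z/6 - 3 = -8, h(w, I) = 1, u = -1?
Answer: -6251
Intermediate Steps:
z = -30 (z = 18 + 6*(-8) = 18 - 48 = -30)
W(B, b) = 2 (W(B, b) = 3 - 1*1 = 3 - 1 = 2)
((41 + W(z, 12)) + 4)*(-133) = ((41 + 2) + 4)*(-133) = (43 + 4)*(-133) = 47*(-133) = -6251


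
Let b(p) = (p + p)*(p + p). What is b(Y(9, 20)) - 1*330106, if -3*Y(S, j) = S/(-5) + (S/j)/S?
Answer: -11883767/36 ≈ -3.3010e+5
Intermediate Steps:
Y(S, j) = -1/(3*j) + S/15 (Y(S, j) = -(S/(-5) + (S/j)/S)/3 = -(S*(-1/5) + 1/j)/3 = -(-S/5 + 1/j)/3 = -(1/j - S/5)/3 = -1/(3*j) + S/15)
b(p) = 4*p**2 (b(p) = (2*p)*(2*p) = 4*p**2)
b(Y(9, 20)) - 1*330106 = 4*((1/15)*(-5 + 9*20)/20)**2 - 1*330106 = 4*((1/15)*(1/20)*(-5 + 180))**2 - 330106 = 4*((1/15)*(1/20)*175)**2 - 330106 = 4*(7/12)**2 - 330106 = 4*(49/144) - 330106 = 49/36 - 330106 = -11883767/36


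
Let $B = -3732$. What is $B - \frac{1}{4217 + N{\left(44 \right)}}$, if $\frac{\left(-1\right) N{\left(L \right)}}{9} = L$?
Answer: $- \frac{14259973}{3821} \approx -3732.0$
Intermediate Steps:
$N{\left(L \right)} = - 9 L$
$B - \frac{1}{4217 + N{\left(44 \right)}} = -3732 - \frac{1}{4217 - 396} = -3732 - \frac{1}{3821} = - \frac{14259973}{3821}$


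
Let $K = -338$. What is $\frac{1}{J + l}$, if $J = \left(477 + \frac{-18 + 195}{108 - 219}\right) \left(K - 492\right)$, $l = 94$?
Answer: $- \frac{37}{14596222} \approx -2.5349 \cdot 10^{-6}$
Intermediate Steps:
$J = - \frac{14599700}{37}$ ($J = \left(477 + \frac{-18 + 195}{108 - 219}\right) \left(-338 - 492\right) = \left(477 + \frac{177}{-111}\right) \left(-830\right) = \left(477 + 177 \left(- \frac{1}{111}\right)\right) \left(-830\right) = \left(477 - \frac{59}{37}\right) \left(-830\right) = \frac{17590}{37} \left(-830\right) = - \frac{14599700}{37} \approx -3.9459 \cdot 10^{5}$)
$\frac{1}{J + l} = \frac{1}{- \frac{14599700}{37} + 94} = \frac{1}{- \frac{14596222}{37}} = - \frac{37}{14596222}$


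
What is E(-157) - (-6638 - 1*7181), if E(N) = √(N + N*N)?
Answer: 13819 + 2*√6123 ≈ 13976.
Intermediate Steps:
E(N) = √(N + N²)
E(-157) - (-6638 - 1*7181) = √(-157*(1 - 157)) - (-6638 - 1*7181) = √(-157*(-156)) - (-6638 - 7181) = √24492 - 1*(-13819) = 2*√6123 + 13819 = 13819 + 2*√6123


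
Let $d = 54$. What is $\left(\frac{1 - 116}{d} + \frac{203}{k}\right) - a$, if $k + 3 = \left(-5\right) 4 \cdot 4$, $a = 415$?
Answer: $- \frac{1880537}{4482} \approx -419.58$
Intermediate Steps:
$k = -83$ ($k = -3 + \left(-5\right) 4 \cdot 4 = -3 - 80 = -83$)
$\left(\frac{1 - 116}{d} + \frac{203}{k}\right) - a = \left(\frac{1 - 116}{54} + \frac{203}{-83}\right) - 415 = \left(\left(-115\right) \frac{1}{54} + 203 \left(- \frac{1}{83}\right)\right) - 415 = \left(- \frac{115}{54} - \frac{203}{83}\right) - 415 = - \frac{20507}{4482} - 415 = - \frac{1880537}{4482}$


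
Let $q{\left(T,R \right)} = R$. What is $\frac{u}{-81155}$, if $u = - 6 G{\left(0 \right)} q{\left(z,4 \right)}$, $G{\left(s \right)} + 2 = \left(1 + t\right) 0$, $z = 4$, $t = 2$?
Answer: $- \frac{48}{81155} \approx -0.00059146$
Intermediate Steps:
$G{\left(s \right)} = -2$ ($G{\left(s \right)} = -2 + \left(1 + 2\right) 0 = -2 + 3 \cdot 0 = -2 + 0 = -2$)
$u = 48$ ($u = \left(-6\right) \left(-2\right) 4 = 12 \cdot 4 = 48$)
$\frac{u}{-81155} = \frac{48}{-81155} = 48 \left(- \frac{1}{81155}\right) = - \frac{48}{81155}$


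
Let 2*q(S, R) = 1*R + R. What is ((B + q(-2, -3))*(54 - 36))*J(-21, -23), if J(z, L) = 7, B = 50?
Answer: 5922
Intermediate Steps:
q(S, R) = R (q(S, R) = (1*R + R)/2 = (R + R)/2 = (2*R)/2 = R)
((B + q(-2, -3))*(54 - 36))*J(-21, -23) = ((50 - 3)*(54 - 36))*7 = (47*18)*7 = 846*7 = 5922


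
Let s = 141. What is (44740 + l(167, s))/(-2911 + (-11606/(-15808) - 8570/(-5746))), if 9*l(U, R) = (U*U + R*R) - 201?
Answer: -786452813536/45729004329 ≈ -17.198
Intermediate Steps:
l(U, R) = -67/3 + R**2/9 + U**2/9 (l(U, R) = ((U*U + R*R) - 201)/9 = ((U**2 + R**2) - 201)/9 = ((R**2 + U**2) - 201)/9 = (-201 + R**2 + U**2)/9 = -67/3 + R**2/9 + U**2/9)
(44740 + l(167, s))/(-2911 + (-11606/(-15808) - 8570/(-5746))) = (44740 + (-67/3 + (1/9)*141**2 + (1/9)*167**2))/(-2911 + (-11606/(-15808) - 8570/(-5746))) = (44740 + (-67/3 + (1/9)*19881 + (1/9)*27889))/(-2911 + (-11606*(-1/15808) - 8570*(-1/5746))) = (44740 + (-67/3 + 2209 + 27889/9))/(-2911 + (5803/7904 + 4285/2873)) = (44740 + 47569/9)/(-2911 + 3887743/1746784) = 450229/(9*(-5081000481/1746784)) = (450229/9)*(-1746784/5081000481) = -786452813536/45729004329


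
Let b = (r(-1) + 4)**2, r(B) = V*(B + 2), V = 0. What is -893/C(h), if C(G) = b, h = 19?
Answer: -893/16 ≈ -55.813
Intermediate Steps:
r(B) = 0 (r(B) = 0*(B + 2) = 0*(2 + B) = 0)
b = 16 (b = (0 + 4)**2 = 4**2 = 16)
C(G) = 16
-893/C(h) = -893/16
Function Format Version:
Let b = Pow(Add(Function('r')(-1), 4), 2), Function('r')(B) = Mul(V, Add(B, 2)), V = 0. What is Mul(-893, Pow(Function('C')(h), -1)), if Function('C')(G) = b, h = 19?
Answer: Rational(-893, 16) ≈ -55.813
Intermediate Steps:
Function('r')(B) = 0 (Function('r')(B) = Mul(0, Add(B, 2)) = Mul(0, Add(2, B)) = 0)
b = 16 (b = Pow(Add(0, 4), 2) = Pow(4, 2) = 16)
Function('C')(G) = 16
Mul(-893, Pow(Function('C')(h), -1)) = Mul(-893, Pow(16, -1)) = Mul(-893, Rational(1, 16)) = Rational(-893, 16)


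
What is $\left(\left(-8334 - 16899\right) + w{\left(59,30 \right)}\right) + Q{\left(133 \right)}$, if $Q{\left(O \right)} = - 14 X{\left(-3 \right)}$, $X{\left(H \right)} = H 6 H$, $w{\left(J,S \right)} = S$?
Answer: $-25959$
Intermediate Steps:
$X{\left(H \right)} = 6 H^{2}$ ($X{\left(H \right)} = 6 H H = 6 H^{2}$)
$Q{\left(O \right)} = -756$ ($Q{\left(O \right)} = - 14 \cdot 6 \left(-3\right)^{2} = - 14 \cdot 6 \cdot 9 = \left(-14\right) 54 = -756$)
$\left(\left(-8334 - 16899\right) + w{\left(59,30 \right)}\right) + Q{\left(133 \right)} = \left(\left(-8334 - 16899\right) + 30\right) - 756 = \left(-25233 + 30\right) - 756 = -25203 - 756 = -25959$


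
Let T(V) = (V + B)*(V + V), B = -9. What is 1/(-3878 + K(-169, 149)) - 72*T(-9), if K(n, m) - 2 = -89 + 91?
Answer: -90372673/3874 ≈ -23328.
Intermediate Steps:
K(n, m) = 4 (K(n, m) = 2 + (-89 + 91) = 2 + 2 = 4)
T(V) = 2*V*(-9 + V) (T(V) = (V - 9)*(V + V) = (-9 + V)*(2*V) = 2*V*(-9 + V))
1/(-3878 + K(-169, 149)) - 72*T(-9) = 1/(-3878 + 4) - 144*(-9)*(-9 - 9) = 1/(-3874) - 144*(-9)*(-18) = -1/3874 - 72*324 = -1/3874 - 23328 = -90372673/3874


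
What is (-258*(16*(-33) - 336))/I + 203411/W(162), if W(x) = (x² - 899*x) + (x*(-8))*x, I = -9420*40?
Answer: -1563129587/1292683050 ≈ -1.2092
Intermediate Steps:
I = -376800
W(x) = -899*x - 7*x² (W(x) = (x² - 899*x) + (-8*x)*x = (x² - 899*x) - 8*x² = -899*x - 7*x²)
(-258*(16*(-33) - 336))/I + 203411/W(162) = -258*(16*(-33) - 336)/(-376800) + 203411/((-1*162*(899 + 7*162))) = -258*(-528 - 336)*(-1/376800) + 203411/((-1*162*(899 + 1134))) = -258*(-864)*(-1/376800) + 203411/((-1*162*2033)) = 222912*(-1/376800) + 203411/(-329346) = -2322/3925 + 203411*(-1/329346) = -2322/3925 - 203411/329346 = -1563129587/1292683050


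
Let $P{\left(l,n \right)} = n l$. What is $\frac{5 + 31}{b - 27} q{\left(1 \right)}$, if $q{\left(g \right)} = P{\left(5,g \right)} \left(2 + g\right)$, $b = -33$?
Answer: $-9$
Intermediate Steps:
$P{\left(l,n \right)} = l n$
$q{\left(g \right)} = 5 g \left(2 + g\right)$
$\frac{5 + 31}{b - 27} q{\left(1 \right)} = \frac{5 + 31}{-33 - 27} \cdot 5 \cdot 1 \left(2 + 1\right) = \frac{36}{-60} \cdot 5 \cdot 1 \cdot 3 = 36 \left(- \frac{1}{60}\right) 15 = \left(- \frac{3}{5}\right) 15 = -9$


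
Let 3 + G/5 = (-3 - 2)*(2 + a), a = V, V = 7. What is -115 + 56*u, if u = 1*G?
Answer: -13555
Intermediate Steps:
a = 7
G = -240 (G = -15 + 5*((-3 - 2)*(2 + 7)) = -15 + 5*(-5*9) = -15 + 5*(-45) = -15 - 225 = -240)
u = -240 (u = 1*(-240) = -240)
-115 + 56*u = -115 + 56*(-240) = -115 - 13440 = -13555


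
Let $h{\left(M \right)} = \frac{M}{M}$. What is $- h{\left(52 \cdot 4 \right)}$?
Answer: $-1$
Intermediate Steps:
$h{\left(M \right)} = 1$
$- h{\left(52 \cdot 4 \right)} = \left(-1\right) 1 = -1$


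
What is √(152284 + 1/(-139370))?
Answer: √2957963943780230/139370 ≈ 390.24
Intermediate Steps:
√(152284 + 1/(-139370)) = √(152284 - 1/139370) = √(21223821079/139370) = √2957963943780230/139370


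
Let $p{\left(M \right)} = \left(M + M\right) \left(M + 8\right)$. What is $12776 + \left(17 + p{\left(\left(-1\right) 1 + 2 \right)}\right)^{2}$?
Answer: $14001$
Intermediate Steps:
$p{\left(M \right)} = 2 M \left(8 + M\right)$
$12776 + \left(17 + p{\left(\left(-1\right) 1 + 2 \right)}\right)^{2} = 12776 + \left(17 + 2 \left(\left(-1\right) 1 + 2\right) \left(8 + \left(\left(-1\right) 1 + 2\right)\right)\right)^{2} = 12776 + \left(17 + 2 \left(-1 + 2\right) \left(8 + \left(-1 + 2\right)\right)\right)^{2} = 12776 + \left(17 + 2 \cdot 1 \left(8 + 1\right)\right)^{2} = 12776 + \left(17 + 2 \cdot 1 \cdot 9\right)^{2} = 12776 + \left(17 + 18\right)^{2} = 12776 + 35^{2} = 12776 + 1225 = 14001$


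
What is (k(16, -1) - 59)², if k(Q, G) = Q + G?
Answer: 1936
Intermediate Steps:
k(Q, G) = G + Q
(k(16, -1) - 59)² = ((-1 + 16) - 59)² = (15 - 59)² = (-44)² = 1936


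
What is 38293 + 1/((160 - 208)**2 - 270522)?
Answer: 10270871873/268218 ≈ 38293.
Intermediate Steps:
38293 + 1/((160 - 208)**2 - 270522) = 38293 + 1/((-48)**2 - 270522) = 38293 + 1/(2304 - 270522) = 38293 + 1/(-268218) = 38293 - 1/268218 = 10270871873/268218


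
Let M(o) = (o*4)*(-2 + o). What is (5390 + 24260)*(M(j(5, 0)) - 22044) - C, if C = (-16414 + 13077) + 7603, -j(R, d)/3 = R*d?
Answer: -653608866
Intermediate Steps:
j(R, d) = -3*R*d
M(o) = 4*o*(-2 + o) (M(o) = (4*o)*(-2 + o) = 4*o*(-2 + o))
C = 4266 (C = -3337 + 7603 = 4266)
(5390 + 24260)*(M(j(5, 0)) - 22044) - C = (5390 + 24260)*(4*(-3*5*0)*(-2 - 3*5*0) - 22044) - 1*4266 = 29650*(4*0*(-2 + 0) - 22044) - 4266 = 29650*(4*0*(-2) - 22044) - 4266 = 29650*(0 - 22044) - 4266 = 29650*(-22044) - 4266 = -653604600 - 4266 = -653608866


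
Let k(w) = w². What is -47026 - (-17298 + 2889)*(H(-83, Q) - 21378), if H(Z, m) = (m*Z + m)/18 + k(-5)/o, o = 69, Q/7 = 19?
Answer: -7286576188/23 ≈ -3.1681e+8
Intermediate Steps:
Q = 133 (Q = 7*19 = 133)
H(Z, m) = 25/69 + m/18 + Z*m/18 (H(Z, m) = (m*Z + m)/18 + (-5)²/69 = (Z*m + m)*(1/18) + 25*(1/69) = (m + Z*m)*(1/18) + 25/69 = (m/18 + Z*m/18) + 25/69 = 25/69 + m/18 + Z*m/18)
-47026 - (-17298 + 2889)*(H(-83, Q) - 21378) = -47026 - (-17298 + 2889)*((25/69 + (1/18)*133*(1 - 83)) - 21378) = -47026 - (-14409)*((25/69 + (1/18)*133*(-82)) - 21378) = -47026 - (-14409)*((25/69 - 5453/9) - 21378) = -47026 - (-14409)*(-125344/207 - 21378) = -47026 - (-14409)*(-4550590)/207 = -47026 - 1*7285494590/23 = -47026 - 7285494590/23 = -7286576188/23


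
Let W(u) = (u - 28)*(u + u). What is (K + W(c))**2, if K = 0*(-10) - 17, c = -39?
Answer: 27133681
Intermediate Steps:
W(u) = 2*u*(-28 + u) (W(u) = (-28 + u)*(2*u) = 2*u*(-28 + u))
K = -17 (K = 0 - 17 = -17)
(K + W(c))**2 = (-17 + 2*(-39)*(-28 - 39))**2 = (-17 + 2*(-39)*(-67))**2 = (-17 + 5226)**2 = 5209**2 = 27133681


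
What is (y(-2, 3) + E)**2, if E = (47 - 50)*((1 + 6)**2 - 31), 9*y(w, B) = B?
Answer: 25921/9 ≈ 2880.1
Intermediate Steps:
y(w, B) = B/9
E = -54 (E = -3*(7**2 - 31) = -3*(49 - 31) = -3*18 = -54)
(y(-2, 3) + E)**2 = ((1/9)*3 - 54)**2 = (1/3 - 54)**2 = (-161/3)**2 = 25921/9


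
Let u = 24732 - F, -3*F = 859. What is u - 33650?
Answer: -25895/3 ≈ -8631.7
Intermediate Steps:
F = -859/3 (F = -⅓*859 = -859/3 ≈ -286.33)
u = 75055/3 (u = 24732 - 1*(-859/3) = 24732 + 859/3 = 75055/3 ≈ 25018.)
u - 33650 = 75055/3 - 33650 = -25895/3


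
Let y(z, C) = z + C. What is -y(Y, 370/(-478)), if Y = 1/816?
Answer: 150721/195024 ≈ 0.77283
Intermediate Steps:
Y = 1/816 ≈ 0.0012255
y(z, C) = C + z
-y(Y, 370/(-478)) = -(370/(-478) + 1/816) = -(370*(-1/478) + 1/816) = -(-185/239 + 1/816) = -1*(-150721/195024) = 150721/195024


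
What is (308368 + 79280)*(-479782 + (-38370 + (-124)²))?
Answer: -194900110848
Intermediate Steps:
(308368 + 79280)*(-479782 + (-38370 + (-124)²)) = 387648*(-479782 + (-38370 + 15376)) = 387648*(-479782 - 22994) = 387648*(-502776) = -194900110848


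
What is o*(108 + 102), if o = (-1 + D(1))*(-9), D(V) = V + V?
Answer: -1890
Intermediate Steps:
D(V) = 2*V
o = -9 (o = (-1 + 2*1)*(-9) = (-1 + 2)*(-9) = 1*(-9) = -9)
o*(108 + 102) = -9*(108 + 102) = -9*210 = -1890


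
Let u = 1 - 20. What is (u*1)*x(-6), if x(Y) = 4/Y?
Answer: 38/3 ≈ 12.667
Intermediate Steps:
u = -19
(u*1)*x(-6) = (-19*1)*(4/(-6)) = -76*(-1)/6 = -19*(-⅔) = 38/3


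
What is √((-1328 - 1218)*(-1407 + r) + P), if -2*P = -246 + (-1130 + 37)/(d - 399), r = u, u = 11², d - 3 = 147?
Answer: √812033744802/498 ≈ 1809.5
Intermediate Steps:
d = 150 (d = 3 + 147 = 150)
u = 121
r = 121
P = 60161/498 (P = -(-246 + (-1130 + 37)/(150 - 399))/2 = -(-246 - 1093/(-249))/2 = -(-246 - 1093*(-1/249))/2 = -(-246 + 1093/249)/2 = -½*(-60161/249) = 60161/498 ≈ 120.81)
√((-1328 - 1218)*(-1407 + r) + P) = √((-1328 - 1218)*(-1407 + 121) + 60161/498) = √(-2546*(-1286) + 60161/498) = √(3274156 + 60161/498) = √(1630589849/498) = √812033744802/498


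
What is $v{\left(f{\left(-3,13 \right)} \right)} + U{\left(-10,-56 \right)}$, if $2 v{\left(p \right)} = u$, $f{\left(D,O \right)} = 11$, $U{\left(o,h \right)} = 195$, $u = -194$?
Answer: $98$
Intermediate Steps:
$v{\left(p \right)} = -97$ ($v{\left(p \right)} = \frac{1}{2} \left(-194\right) = -97$)
$v{\left(f{\left(-3,13 \right)} \right)} + U{\left(-10,-56 \right)} = -97 + 195 = 98$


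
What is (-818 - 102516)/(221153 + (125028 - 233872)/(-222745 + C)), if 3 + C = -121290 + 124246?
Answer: -5677996632/12151942255 ≈ -0.46725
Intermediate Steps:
C = 2953 (C = -3 + (-121290 + 124246) = -3 + 2956 = 2953)
(-818 - 102516)/(221153 + (125028 - 233872)/(-222745 + C)) = (-818 - 102516)/(221153 + (125028 - 233872)/(-222745 + 2953)) = -103334/(221153 - 108844/(-219792)) = -103334/(221153 - 108844*(-1/219792)) = -103334/(221153 + 27211/54948) = -103334/12151942255/54948 = -103334*54948/12151942255 = -5677996632/12151942255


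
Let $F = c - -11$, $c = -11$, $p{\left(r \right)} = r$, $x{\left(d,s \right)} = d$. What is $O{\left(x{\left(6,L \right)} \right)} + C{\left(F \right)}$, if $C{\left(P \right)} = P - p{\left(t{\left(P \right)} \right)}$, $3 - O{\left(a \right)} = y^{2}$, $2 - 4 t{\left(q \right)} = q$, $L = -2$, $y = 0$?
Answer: $\frac{5}{2} \approx 2.5$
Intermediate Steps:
$t{\left(q \right)} = \frac{1}{2} - \frac{q}{4}$
$O{\left(a \right)} = 3$ ($O{\left(a \right)} = 3 - 0^{2} = 3 - 0 = 3 + 0 = 3$)
$F = 0$ ($F = -11 - -11 = -11 + 11 = 0$)
$C{\left(P \right)} = - \frac{1}{2} + \frac{5 P}{4}$ ($C{\left(P \right)} = P - \left(\frac{1}{2} - \frac{P}{4}\right) = P + \left(- \frac{1}{2} + \frac{P}{4}\right) = - \frac{1}{2} + \frac{5 P}{4}$)
$O{\left(x{\left(6,L \right)} \right)} + C{\left(F \right)} = 3 + \left(- \frac{1}{2} + \frac{5}{4} \cdot 0\right) = 3 + \left(- \frac{1}{2} + 0\right) = 3 - \frac{1}{2} = \frac{5}{2}$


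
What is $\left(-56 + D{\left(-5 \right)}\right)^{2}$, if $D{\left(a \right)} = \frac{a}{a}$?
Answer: $3025$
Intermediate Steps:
$D{\left(a \right)} = 1$
$\left(-56 + D{\left(-5 \right)}\right)^{2} = \left(-56 + 1\right)^{2} = \left(-55\right)^{2} = 3025$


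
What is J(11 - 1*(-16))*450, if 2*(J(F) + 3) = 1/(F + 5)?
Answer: -42975/32 ≈ -1343.0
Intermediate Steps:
J(F) = -3 + 1/(2*(5 + F)) (J(F) = -3 + 1/(2*(F + 5)) = -3 + 1/(2*(5 + F)))
J(11 - 1*(-16))*450 = ((-29 - 6*(11 - 1*(-16)))/(2*(5 + (11 - 1*(-16)))))*450 = ((-29 - 6*(11 + 16))/(2*(5 + (11 + 16))))*450 = ((-29 - 6*27)/(2*(5 + 27)))*450 = ((½)*(-29 - 162)/32)*450 = ((½)*(1/32)*(-191))*450 = -191/64*450 = -42975/32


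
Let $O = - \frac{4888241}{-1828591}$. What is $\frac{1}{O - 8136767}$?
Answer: $- \frac{1828591}{14878814017056} \approx -1.229 \cdot 10^{-7}$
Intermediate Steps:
$O = \frac{4888241}{1828591}$ ($O = \left(-4888241\right) \left(- \frac{1}{1828591}\right) = \frac{4888241}{1828591} \approx 2.6732$)
$\frac{1}{O - 8136767} = \frac{1}{\frac{4888241}{1828591} - 8136767} = \frac{1}{- \frac{14878814017056}{1828591}} = - \frac{1828591}{14878814017056}$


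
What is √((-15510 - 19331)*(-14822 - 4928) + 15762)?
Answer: 2*√172031378 ≈ 26232.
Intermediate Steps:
√((-15510 - 19331)*(-14822 - 4928) + 15762) = √(-34841*(-19750) + 15762) = √(688109750 + 15762) = √688125512 = 2*√172031378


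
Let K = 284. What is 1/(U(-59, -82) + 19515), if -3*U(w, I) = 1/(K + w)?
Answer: 675/13172624 ≈ 5.1243e-5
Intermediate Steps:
U(w, I) = -1/(3*(284 + w))
1/(U(-59, -82) + 19515) = 1/(-1/(852 + 3*(-59)) + 19515) = 1/(-1/(852 - 177) + 19515) = 1/(-1/675 + 19515) = 1/(13172624/675) = 675/13172624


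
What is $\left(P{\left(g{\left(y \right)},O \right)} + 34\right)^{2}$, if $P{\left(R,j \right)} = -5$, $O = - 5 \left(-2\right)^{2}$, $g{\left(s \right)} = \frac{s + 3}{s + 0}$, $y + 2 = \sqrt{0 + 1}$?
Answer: $841$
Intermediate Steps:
$y = -1$ ($y = -2 + \sqrt{0 + 1} = -2 + \sqrt{1} = -2 + 1 = -1$)
$g{\left(s \right)} = \frac{3 + s}{s}$
$O = -20$ ($O = \left(-5\right) 4 = -20$)
$\left(P{\left(g{\left(y \right)},O \right)} + 34\right)^{2} = \left(-5 + 34\right)^{2} = 29^{2} = 841$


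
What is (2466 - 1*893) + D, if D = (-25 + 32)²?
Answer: 1622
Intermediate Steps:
D = 49 (D = 7² = 49)
(2466 - 1*893) + D = (2466 - 1*893) + 49 = (2466 - 893) + 49 = 1573 + 49 = 1622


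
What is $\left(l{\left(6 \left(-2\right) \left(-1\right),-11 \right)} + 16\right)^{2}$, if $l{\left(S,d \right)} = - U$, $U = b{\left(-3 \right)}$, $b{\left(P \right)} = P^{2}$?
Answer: $49$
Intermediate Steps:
$U = 9$ ($U = \left(-3\right)^{2} = 9$)
$l{\left(S,d \right)} = -9$ ($l{\left(S,d \right)} = \left(-1\right) 9 = -9$)
$\left(l{\left(6 \left(-2\right) \left(-1\right),-11 \right)} + 16\right)^{2} = \left(-9 + 16\right)^{2} = 7^{2} = 49$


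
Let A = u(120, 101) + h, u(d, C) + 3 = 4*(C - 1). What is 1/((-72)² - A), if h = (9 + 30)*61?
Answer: 1/2408 ≈ 0.00041528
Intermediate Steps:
h = 2379 (h = 39*61 = 2379)
u(d, C) = -7 + 4*C (u(d, C) = -3 + 4*(C - 1) = -3 + 4*(-1 + C) = -3 + (-4 + 4*C) = -7 + 4*C)
A = 2776 (A = (-7 + 4*101) + 2379 = (-7 + 404) + 2379 = 397 + 2379 = 2776)
1/((-72)² - A) = 1/((-72)² - 1*2776) = 1/(5184 - 2776) = 1/2408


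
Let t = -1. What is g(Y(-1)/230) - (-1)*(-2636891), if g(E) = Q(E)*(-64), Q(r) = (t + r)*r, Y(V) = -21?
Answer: -34872967811/13225 ≈ -2.6369e+6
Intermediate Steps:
Q(r) = r*(-1 + r) (Q(r) = (-1 + r)*r = r*(-1 + r))
g(E) = -64*E*(-1 + E) (g(E) = (E*(-1 + E))*(-64) = -64*E*(-1 + E))
g(Y(-1)/230) - (-1)*(-2636891) = 64*(-21/230)*(1 - (-21)/230) - (-1)*(-2636891) = 64*(-21*1/230)*(1 - (-21)/230) - 1*2636891 = 64*(-21/230)*(1 - 1*(-21/230)) - 2636891 = 64*(-21/230)*(1 + 21/230) - 2636891 = 64*(-21/230)*(251/230) - 2636891 = -84336/13225 - 2636891 = -34872967811/13225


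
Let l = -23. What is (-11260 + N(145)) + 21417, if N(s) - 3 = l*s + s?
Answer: 6970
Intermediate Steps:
N(s) = 3 - 22*s (N(s) = 3 + (-23*s + s) = 3 - 22*s)
(-11260 + N(145)) + 21417 = (-11260 + (3 - 22*145)) + 21417 = (-11260 + (3 - 3190)) + 21417 = (-11260 - 3187) + 21417 = -14447 + 21417 = 6970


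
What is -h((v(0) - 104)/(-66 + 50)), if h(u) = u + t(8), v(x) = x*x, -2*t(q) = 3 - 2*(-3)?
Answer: -2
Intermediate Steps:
t(q) = -9/2 (t(q) = -(3 - 2*(-3))/2 = -(3 + 6)/2 = -1/2*9 = -9/2)
v(x) = x**2
h(u) = -9/2 + u (h(u) = u - 9/2 = -9/2 + u)
-h((v(0) - 104)/(-66 + 50)) = -(-9/2 + (0**2 - 104)/(-66 + 50)) = -(-9/2 + (0 - 104)/(-16)) = -(-9/2 - 104*(-1/16)) = -(-9/2 + 13/2) = -1*2 = -2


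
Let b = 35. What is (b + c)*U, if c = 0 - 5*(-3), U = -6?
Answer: -300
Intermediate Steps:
c = 15 (c = 0 + 15 = 15)
(b + c)*U = (35 + 15)*(-6) = 50*(-6) = -300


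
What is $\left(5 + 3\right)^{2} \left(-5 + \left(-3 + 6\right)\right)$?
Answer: $-128$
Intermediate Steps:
$\left(5 + 3\right)^{2} \left(-5 + \left(-3 + 6\right)\right) = 8^{2} \left(-5 + 3\right) = 64 \left(-2\right) = -128$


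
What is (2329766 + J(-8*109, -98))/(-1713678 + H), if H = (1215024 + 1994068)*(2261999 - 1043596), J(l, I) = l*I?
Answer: 1207611/1954982803199 ≈ 6.1771e-7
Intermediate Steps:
J(l, I) = I*l
H = 3909967320076 (H = 3209092*1218403 = 3909967320076)
(2329766 + J(-8*109, -98))/(-1713678 + H) = (2329766 - (-784)*109)/(-1713678 + 3909967320076) = (2329766 - 98*(-872))/3909965606398 = (2329766 + 85456)*(1/3909965606398) = 2415222*(1/3909965606398) = 1207611/1954982803199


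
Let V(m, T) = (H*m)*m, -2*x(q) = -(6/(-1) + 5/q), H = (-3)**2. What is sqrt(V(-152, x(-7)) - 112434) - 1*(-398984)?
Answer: 398984 + sqrt(95502) ≈ 3.9929e+5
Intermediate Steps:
H = 9
x(q) = -3 + 5/(2*q) (x(q) = -(-1)*(6/(-1) + 5/q)/2 = -(-1)*(6*(-1) + 5/q)/2 = -(-1)*(-6 + 5/q)/2 = -(6 - 5/q)/2 = -3 + 5/(2*q))
V(m, T) = 9*m**2 (V(m, T) = (9*m)*m = 9*m**2)
sqrt(V(-152, x(-7)) - 112434) - 1*(-398984) = sqrt(9*(-152)**2 - 112434) - 1*(-398984) = sqrt(9*23104 - 112434) + 398984 = sqrt(207936 - 112434) + 398984 = sqrt(95502) + 398984 = 398984 + sqrt(95502)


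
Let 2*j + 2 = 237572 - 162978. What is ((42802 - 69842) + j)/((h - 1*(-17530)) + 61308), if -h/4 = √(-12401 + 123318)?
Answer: 202140632/1553413893 + 10256*√110917/1553413893 ≈ 0.13233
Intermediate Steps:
h = -4*√110917 (h = -4*√(-12401 + 123318) = -4*√110917 ≈ -1332.2)
j = 37296 (j = -1 + (237572 - 162978)/2 = -1 + (½)*74594 = -1 + 37297 = 37296)
((42802 - 69842) + j)/((h - 1*(-17530)) + 61308) = ((42802 - 69842) + 37296)/((-4*√110917 - 1*(-17530)) + 61308) = (-27040 + 37296)/((-4*√110917 + 17530) + 61308) = 10256/((17530 - 4*√110917) + 61308) = 10256/(78838 - 4*√110917)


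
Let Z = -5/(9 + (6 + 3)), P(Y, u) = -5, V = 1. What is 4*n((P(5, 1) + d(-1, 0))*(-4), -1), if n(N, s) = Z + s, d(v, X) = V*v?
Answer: -46/9 ≈ -5.1111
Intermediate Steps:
d(v, X) = v (d(v, X) = 1*v = v)
Z = -5/18 (Z = -5/(9 + 9) = -5/18 ≈ -0.27778)
n(N, s) = -5/18 + s
4*n((P(5, 1) + d(-1, 0))*(-4), -1) = 4*(-5/18 - 1) = 4*(-23/18) = -46/9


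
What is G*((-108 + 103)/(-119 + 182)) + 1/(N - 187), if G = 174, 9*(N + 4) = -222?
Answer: -187693/13587 ≈ -13.814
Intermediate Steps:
N = -86/3 (N = -4 + (1/9)*(-222) = -4 - 74/3 = -86/3 ≈ -28.667)
G*((-108 + 103)/(-119 + 182)) + 1/(N - 187) = 174*((-108 + 103)/(-119 + 182)) + 1/(-86/3 - 187) = 174*(-5/63) + 1/(-647/3) = 174*(-5*1/63) - 3/647 = 174*(-5/63) - 3/647 = -290/21 - 3/647 = -187693/13587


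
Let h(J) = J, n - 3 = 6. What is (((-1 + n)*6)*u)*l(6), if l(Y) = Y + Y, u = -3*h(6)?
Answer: -10368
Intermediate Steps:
n = 9 (n = 3 + 6 = 9)
u = -18 (u = -3*6 = -18)
l(Y) = 2*Y
(((-1 + n)*6)*u)*l(6) = (((-1 + 9)*6)*(-18))*(2*6) = ((8*6)*(-18))*12 = (48*(-18))*12 = -864*12 = -10368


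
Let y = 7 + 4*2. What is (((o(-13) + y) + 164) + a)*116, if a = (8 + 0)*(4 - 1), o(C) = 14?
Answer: 25172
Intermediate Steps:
y = 15 (y = 7 + 8 = 15)
a = 24 (a = 8*3 = 24)
(((o(-13) + y) + 164) + a)*116 = (((14 + 15) + 164) + 24)*116 = ((29 + 164) + 24)*116 = (193 + 24)*116 = 217*116 = 25172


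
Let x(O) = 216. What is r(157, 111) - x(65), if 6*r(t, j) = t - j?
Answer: -625/3 ≈ -208.33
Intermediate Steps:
r(t, j) = -j/6 + t/6 (r(t, j) = (t - j)/6 = -j/6 + t/6)
r(157, 111) - x(65) = (-⅙*111 + (⅙)*157) - 1*216 = (-37/2 + 157/6) - 216 = 23/3 - 216 = -625/3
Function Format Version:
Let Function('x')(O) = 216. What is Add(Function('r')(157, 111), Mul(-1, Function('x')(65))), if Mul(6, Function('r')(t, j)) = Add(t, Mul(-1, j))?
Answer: Rational(-625, 3) ≈ -208.33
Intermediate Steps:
Function('r')(t, j) = Add(Mul(Rational(-1, 6), j), Mul(Rational(1, 6), t)) (Function('r')(t, j) = Mul(Rational(1, 6), Add(t, Mul(-1, j))) = Add(Mul(Rational(-1, 6), j), Mul(Rational(1, 6), t)))
Add(Function('r')(157, 111), Mul(-1, Function('x')(65))) = Add(Add(Mul(Rational(-1, 6), 111), Mul(Rational(1, 6), 157)), Mul(-1, 216)) = Add(Add(Rational(-37, 2), Rational(157, 6)), -216) = Add(Rational(23, 3), -216) = Rational(-625, 3)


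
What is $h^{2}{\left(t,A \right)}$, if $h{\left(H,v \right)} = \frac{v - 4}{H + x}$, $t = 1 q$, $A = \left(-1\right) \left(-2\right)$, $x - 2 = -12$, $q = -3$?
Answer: $\frac{4}{169} \approx 0.023669$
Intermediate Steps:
$x = -10$ ($x = 2 - 12 = -10$)
$A = 2$
$t = -3$ ($t = 1 \left(-3\right) = -3$)
$h{\left(H,v \right)} = \frac{-4 + v}{-10 + H}$ ($h{\left(H,v \right)} = \frac{v - 4}{H - 10} = \frac{-4 + v}{-10 + H}$)
$h^{2}{\left(t,A \right)} = \left(\frac{-4 + 2}{-10 - 3}\right)^{2} = \left(\frac{1}{-13} \left(-2\right)\right)^{2} = \left(\left(- \frac{1}{13}\right) \left(-2\right)\right)^{2} = \left(\frac{2}{13}\right)^{2} = \frac{4}{169}$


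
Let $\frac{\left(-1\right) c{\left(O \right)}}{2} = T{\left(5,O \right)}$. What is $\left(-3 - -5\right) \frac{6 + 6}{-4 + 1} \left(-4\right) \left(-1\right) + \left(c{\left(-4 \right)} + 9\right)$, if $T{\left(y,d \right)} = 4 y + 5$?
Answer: $-73$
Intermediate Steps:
$T{\left(y,d \right)} = 5 + 4 y$
$c{\left(O \right)} = -50$ ($c{\left(O \right)} = - 2 \left(5 + 4 \cdot 5\right) = - 2 \left(5 + 20\right) = \left(-2\right) 25 = -50$)
$\left(-3 - -5\right) \frac{6 + 6}{-4 + 1} \left(-4\right) \left(-1\right) + \left(c{\left(-4 \right)} + 9\right) = \left(-3 - -5\right) \frac{6 + 6}{-4 + 1} \left(-4\right) \left(-1\right) + \left(-50 + 9\right) = \left(-3 + 5\right) \frac{12}{-3} \left(-4\right) \left(-1\right) - 41 = 2 \cdot 12 \left(- \frac{1}{3}\right) \left(-4\right) \left(-1\right) - 41 = 2 \left(-4\right) \left(-4\right) \left(-1\right) - 41 = \left(-8\right) \left(-4\right) \left(-1\right) - 41 = 32 \left(-1\right) - 41 = -32 - 41 = -73$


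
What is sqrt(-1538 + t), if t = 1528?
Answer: I*sqrt(10) ≈ 3.1623*I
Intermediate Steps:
sqrt(-1538 + t) = sqrt(-1538 + 1528) = sqrt(-10) = I*sqrt(10)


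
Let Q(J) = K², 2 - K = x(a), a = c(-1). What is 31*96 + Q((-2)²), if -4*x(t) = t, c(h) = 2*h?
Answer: 11913/4 ≈ 2978.3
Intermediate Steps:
a = -2 (a = 2*(-1) = -2)
x(t) = -t/4
K = 3/2 (K = 2 - (-1)*(-2)/4 = 2 - 1*½ = 2 - ½ = 3/2 ≈ 1.5000)
Q(J) = 9/4 (Q(J) = (3/2)² = 9/4)
31*96 + Q((-2)²) = 31*96 + 9/4 = 2976 + 9/4 = 11913/4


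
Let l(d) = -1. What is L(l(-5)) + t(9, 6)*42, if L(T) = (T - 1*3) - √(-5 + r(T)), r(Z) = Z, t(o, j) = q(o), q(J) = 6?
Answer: 248 - I*√6 ≈ 248.0 - 2.4495*I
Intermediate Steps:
t(o, j) = 6
L(T) = -3 + T - √(-5 + T) (L(T) = (T - 1*3) - √(-5 + T) = (T - 3) - √(-5 + T) = (-3 + T) - √(-5 + T) = -3 + T - √(-5 + T))
L(l(-5)) + t(9, 6)*42 = (-3 - 1 - √(-5 - 1)) + 6*42 = (-3 - 1 - √(-6)) + 252 = (-3 - 1 - I*√6) + 252 = (-4 - I*√6) + 252 = 248 - I*√6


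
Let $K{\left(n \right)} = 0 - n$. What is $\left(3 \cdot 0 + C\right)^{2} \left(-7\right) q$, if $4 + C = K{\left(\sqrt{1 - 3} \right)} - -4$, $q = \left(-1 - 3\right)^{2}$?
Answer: $224$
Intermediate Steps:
$q = 16$ ($q = \left(-4\right)^{2} = 16$)
$K{\left(n \right)} = - n$
$C = - i \sqrt{2}$ ($C = -4 - \left(-4 + \sqrt{1 - 3}\right) = -4 + \left(- \sqrt{-2} + 4\right) = -4 + \left(- i \sqrt{2} + 4\right) = -4 + \left(4 - i \sqrt{2}\right) = - i \sqrt{2} \approx - 1.4142 i$)
$\left(3 \cdot 0 + C\right)^{2} \left(-7\right) q = \left(3 \cdot 0 - i \sqrt{2}\right)^{2} \left(-7\right) 16 = \left(0 - i \sqrt{2}\right)^{2} \left(-7\right) 16 = \left(- i \sqrt{2}\right)^{2} \left(-7\right) 16 = \left(-2\right) \left(-7\right) 16 = 14 \cdot 16 = 224$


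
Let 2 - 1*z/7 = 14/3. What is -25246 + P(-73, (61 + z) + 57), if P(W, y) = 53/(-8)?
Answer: -202021/8 ≈ -25253.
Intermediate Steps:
z = -56/3 (z = 14 - 7*14/3 = 14 - 98/3 = -56/3 ≈ -18.667)
P(W, y) = -53/8 (P(W, y) = 53*(-1/8) = -53/8)
-25246 + P(-73, (61 + z) + 57) = -25246 - 53/8 = -202021/8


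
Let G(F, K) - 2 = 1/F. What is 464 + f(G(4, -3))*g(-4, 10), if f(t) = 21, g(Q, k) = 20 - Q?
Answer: 968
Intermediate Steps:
G(F, K) = 2 + 1/F
464 + f(G(4, -3))*g(-4, 10) = 464 + 21*(20 - 1*(-4)) = 464 + 21*(20 + 4) = 464 + 21*24 = 464 + 504 = 968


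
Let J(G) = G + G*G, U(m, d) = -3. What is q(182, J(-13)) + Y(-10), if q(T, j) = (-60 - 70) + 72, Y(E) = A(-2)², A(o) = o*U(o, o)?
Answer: -22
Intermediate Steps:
J(G) = G + G²
A(o) = -3*o (A(o) = o*(-3) = -3*o)
Y(E) = 36 (Y(E) = (-3*(-2))² = 6² = 36)
q(T, j) = -58 (q(T, j) = -130 + 72 = -58)
q(182, J(-13)) + Y(-10) = -58 + 36 = -22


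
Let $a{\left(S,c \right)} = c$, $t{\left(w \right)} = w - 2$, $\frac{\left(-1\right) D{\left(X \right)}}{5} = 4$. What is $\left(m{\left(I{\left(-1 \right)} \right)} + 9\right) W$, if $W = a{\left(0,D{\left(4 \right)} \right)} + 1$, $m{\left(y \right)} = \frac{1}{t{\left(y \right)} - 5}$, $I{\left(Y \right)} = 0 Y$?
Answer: $- \frac{1178}{7} \approx -168.29$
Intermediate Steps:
$D{\left(X \right)} = -20$ ($D{\left(X \right)} = \left(-5\right) 4 = -20$)
$t{\left(w \right)} = -2 + w$ ($t{\left(w \right)} = w - 2 = -2 + w$)
$I{\left(Y \right)} = 0$
$m{\left(y \right)} = \frac{1}{-7 + y}$ ($m{\left(y \right)} = \frac{1}{\left(-2 + y\right) - 5} = \frac{1}{-7 + y}$)
$W = -19$ ($W = -20 + 1 = -19$)
$\left(m{\left(I{\left(-1 \right)} \right)} + 9\right) W = \left(\frac{1}{-7 + 0} + 9\right) \left(-19\right) = \left(\frac{1}{-7} + 9\right) \left(-19\right) = \left(- \frac{1}{7} + 9\right) \left(-19\right) = \frac{62}{7} \left(-19\right) = - \frac{1178}{7}$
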